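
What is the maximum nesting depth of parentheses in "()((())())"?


Input: "()((())())"
Tracking depth:
  Position 0 '(': depth becomes 1
  Position 1 ')': depth becomes 0
  Position 2 '(': depth becomes 1
  Position 3 '(': depth becomes 2
  Position 4 '(': depth becomes 3
  Position 5 ')': depth becomes 2
  Position 6 ')': depth becomes 1
  Position 7 '(': depth becomes 2
  Position 8 ')': depth becomes 1
  Position 9 ')': depth becomes 0
Maximum depth reached: 3

3


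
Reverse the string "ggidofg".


Input: ggidofg
Reading characters right to left:
  Position 6: 'g'
  Position 5: 'f'
  Position 4: 'o'
  Position 3: 'd'
  Position 2: 'i'
  Position 1: 'g'
  Position 0: 'g'
Reversed: gfodigg

gfodigg


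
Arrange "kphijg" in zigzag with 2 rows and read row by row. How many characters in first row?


Zigzag "kphijg" into 2 rows:
Placing characters:
  'k' => row 0
  'p' => row 1
  'h' => row 0
  'i' => row 1
  'j' => row 0
  'g' => row 1
Rows:
  Row 0: "khj"
  Row 1: "pig"
First row length: 3

3


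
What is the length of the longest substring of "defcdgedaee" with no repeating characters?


Input: "defcdgedaee"
Sliding window (track last position of each char):
  Position 0 ('d'): window [0,0] length 1 -- new best
  Position 1 ('e'): window [0,1] length 2 -- new best
  Position 2 ('f'): window [0,2] length 3 -- new best
  Position 3 ('c'): window [0,3] length 4 -- new best
  Position 4 ('d'): repeat (last at 0), move window start to 1
  Position 4 ('d'): window [1,4] length 4
  Position 5 ('g'): window [1,5] length 5 -- new best
  Position 6 ('e'): repeat (last at 1), move window start to 2
  Position 6 ('e'): window [2,6] length 5
  Position 7 ('d'): repeat (last at 4), move window start to 5
  Position 7 ('d'): window [5,7] length 3
  Position 8 ('a'): window [5,8] length 4
  Position 9 ('e'): repeat (last at 6), move window start to 7
  Position 9 ('e'): window [7,9] length 3
  Position 10 ('e'): repeat (last at 9), move window start to 10
  Position 10 ('e'): window [10,10] length 1
Longest substring with no repeats: "efcdg" with length 5

5


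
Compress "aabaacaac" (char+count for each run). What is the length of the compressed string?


Input: aabaacaac
Runs:
  'a' x 2 => "a2"
  'b' x 1 => "b1"
  'a' x 2 => "a2"
  'c' x 1 => "c1"
  'a' x 2 => "a2"
  'c' x 1 => "c1"
Compressed: "a2b1a2c1a2c1"
Compressed length: 12

12


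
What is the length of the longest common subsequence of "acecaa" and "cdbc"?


LCS of "acecaa" and "cdbc"
DP table:
           c    d    b    c
      0    0    0    0    0
  a   0    0    0    0    0
  c   0    1    1    1    1
  e   0    1    1    1    1
  c   0    1    1    1    2
  a   0    1    1    1    2
  a   0    1    1    1    2
LCS length = dp[6][4] = 2

2


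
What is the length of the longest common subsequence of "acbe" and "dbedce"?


LCS of "acbe" and "dbedce"
DP table:
           d    b    e    d    c    e
      0    0    0    0    0    0    0
  a   0    0    0    0    0    0    0
  c   0    0    0    0    0    1    1
  b   0    0    1    1    1    1    1
  e   0    0    1    2    2    2    2
LCS length = dp[4][6] = 2

2


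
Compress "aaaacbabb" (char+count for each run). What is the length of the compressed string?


Input: aaaacbabb
Runs:
  'a' x 4 => "a4"
  'c' x 1 => "c1"
  'b' x 1 => "b1"
  'a' x 1 => "a1"
  'b' x 2 => "b2"
Compressed: "a4c1b1a1b2"
Compressed length: 10

10


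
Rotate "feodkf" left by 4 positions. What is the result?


Input: "feodkf", rotate left by 4
First 4 characters: "feod"
Remaining characters: "kf"
Concatenate remaining + first: "kf" + "feod" = "kffeod"

kffeod


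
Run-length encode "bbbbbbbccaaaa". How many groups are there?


Input: bbbbbbbccaaaa
Scanning for consecutive runs:
  Group 1: 'b' x 7 (positions 0-6)
  Group 2: 'c' x 2 (positions 7-8)
  Group 3: 'a' x 4 (positions 9-12)
Total groups: 3

3


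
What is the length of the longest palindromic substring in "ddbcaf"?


Input: "ddbcaf"
Checking substrings for palindromes:
  [0:2] "dd" (len 2) => palindrome
Longest palindromic substring: "dd" with length 2

2


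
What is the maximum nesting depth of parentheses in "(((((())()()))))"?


Input: "(((((())()()))))"
Tracking depth:
  Position 0 '(': depth becomes 1
  Position 1 '(': depth becomes 2
  Position 2 '(': depth becomes 3
  Position 3 '(': depth becomes 4
  Position 4 '(': depth becomes 5
  Position 5 '(': depth becomes 6
  Position 6 ')': depth becomes 5
  Position 7 ')': depth becomes 4
  Position 8 '(': depth becomes 5
  Position 9 ')': depth becomes 4
  Position 10 '(': depth becomes 5
  Position 11 ')': depth becomes 4
  Position 12 ')': depth becomes 3
  Position 13 ')': depth becomes 2
  Position 14 ')': depth becomes 1
  Position 15 ')': depth becomes 0
Maximum depth reached: 6

6


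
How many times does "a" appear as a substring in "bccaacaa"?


Searching for "a" in "bccaacaa"
Scanning each position:
  Position 0: "b" => no
  Position 1: "c" => no
  Position 2: "c" => no
  Position 3: "a" => MATCH
  Position 4: "a" => MATCH
  Position 5: "c" => no
  Position 6: "a" => MATCH
  Position 7: "a" => MATCH
Total occurrences: 4

4


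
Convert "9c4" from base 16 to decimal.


Input: "9c4" in base 16
Positional expansion:
  Digit '9' (value 9) x 16^2 = 2304
  Digit 'c' (value 12) x 16^1 = 192
  Digit '4' (value 4) x 16^0 = 4
Sum = 2500

2500


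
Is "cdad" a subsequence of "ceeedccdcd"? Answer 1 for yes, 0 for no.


Check if "cdad" is a subsequence of "ceeedccdcd"
Greedy scan:
  Position 0 ('c'): matches sub[0] = 'c'
  Position 1 ('e'): no match needed
  Position 2 ('e'): no match needed
  Position 3 ('e'): no match needed
  Position 4 ('d'): matches sub[1] = 'd'
  Position 5 ('c'): no match needed
  Position 6 ('c'): no match needed
  Position 7 ('d'): no match needed
  Position 8 ('c'): no match needed
  Position 9 ('d'): no match needed
Only matched 2/4 characters => not a subsequence

0


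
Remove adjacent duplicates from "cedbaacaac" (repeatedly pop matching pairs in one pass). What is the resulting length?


Input: cedbaacaac
Stack-based adjacent duplicate removal:
  Read 'c': push. Stack: c
  Read 'e': push. Stack: ce
  Read 'd': push. Stack: ced
  Read 'b': push. Stack: cedb
  Read 'a': push. Stack: cedba
  Read 'a': matches stack top 'a' => pop. Stack: cedb
  Read 'c': push. Stack: cedbc
  Read 'a': push. Stack: cedbca
  Read 'a': matches stack top 'a' => pop. Stack: cedbc
  Read 'c': matches stack top 'c' => pop. Stack: cedb
Final stack: "cedb" (length 4)

4


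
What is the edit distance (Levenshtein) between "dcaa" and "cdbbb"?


Computing edit distance: "dcaa" -> "cdbbb"
DP table:
           c    d    b    b    b
      0    1    2    3    4    5
  d   1    1    1    2    3    4
  c   2    1    2    2    3    4
  a   3    2    2    3    3    4
  a   4    3    3    3    4    4
Edit distance = dp[4][5] = 4

4


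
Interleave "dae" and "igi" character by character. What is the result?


Interleaving "dae" and "igi":
  Position 0: 'd' from first, 'i' from second => "di"
  Position 1: 'a' from first, 'g' from second => "ag"
  Position 2: 'e' from first, 'i' from second => "ei"
Result: diagei

diagei


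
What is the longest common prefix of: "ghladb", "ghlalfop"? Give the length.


Words: ghladb, ghlalfop
  Position 0: all 'g' => match
  Position 1: all 'h' => match
  Position 2: all 'l' => match
  Position 3: all 'a' => match
  Position 4: ('d', 'l') => mismatch, stop
LCP = "ghla" (length 4)

4


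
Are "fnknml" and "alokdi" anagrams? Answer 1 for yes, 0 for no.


Strings: "fnknml", "alokdi"
Sorted first:  fklmnn
Sorted second: adiklo
Differ at position 0: 'f' vs 'a' => not anagrams

0


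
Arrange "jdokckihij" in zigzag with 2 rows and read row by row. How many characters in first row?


Zigzag "jdokckihij" into 2 rows:
Placing characters:
  'j' => row 0
  'd' => row 1
  'o' => row 0
  'k' => row 1
  'c' => row 0
  'k' => row 1
  'i' => row 0
  'h' => row 1
  'i' => row 0
  'j' => row 1
Rows:
  Row 0: "jocii"
  Row 1: "dkkhj"
First row length: 5

5


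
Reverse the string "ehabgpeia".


Input: ehabgpeia
Reading characters right to left:
  Position 8: 'a'
  Position 7: 'i'
  Position 6: 'e'
  Position 5: 'p'
  Position 4: 'g'
  Position 3: 'b'
  Position 2: 'a'
  Position 1: 'h'
  Position 0: 'e'
Reversed: aiepgbahe

aiepgbahe


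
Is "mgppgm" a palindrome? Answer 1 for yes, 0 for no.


Input: mgppgm
Reversed: mgppgm
  Compare pos 0 ('m') with pos 5 ('m'): match
  Compare pos 1 ('g') with pos 4 ('g'): match
  Compare pos 2 ('p') with pos 3 ('p'): match
Result: palindrome

1


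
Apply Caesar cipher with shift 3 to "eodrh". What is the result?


Caesar cipher: shift "eodrh" by 3
  'e' (pos 4) + 3 = pos 7 = 'h'
  'o' (pos 14) + 3 = pos 17 = 'r'
  'd' (pos 3) + 3 = pos 6 = 'g'
  'r' (pos 17) + 3 = pos 20 = 'u'
  'h' (pos 7) + 3 = pos 10 = 'k'
Result: hrguk

hrguk


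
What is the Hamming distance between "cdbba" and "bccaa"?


Comparing "cdbba" and "bccaa" position by position:
  Position 0: 'c' vs 'b' => differ
  Position 1: 'd' vs 'c' => differ
  Position 2: 'b' vs 'c' => differ
  Position 3: 'b' vs 'a' => differ
  Position 4: 'a' vs 'a' => same
Total differences (Hamming distance): 4

4


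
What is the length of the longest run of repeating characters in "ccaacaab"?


Input: "ccaacaab"
Scanning for longest run:
  Position 1 ('c'): continues run of 'c', length=2
  Position 2 ('a'): new char, reset run to 1
  Position 3 ('a'): continues run of 'a', length=2
  Position 4 ('c'): new char, reset run to 1
  Position 5 ('a'): new char, reset run to 1
  Position 6 ('a'): continues run of 'a', length=2
  Position 7 ('b'): new char, reset run to 1
Longest run: 'c' with length 2

2


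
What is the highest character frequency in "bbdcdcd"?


Input: bbdcdcd
Character counts:
  'b': 2
  'c': 2
  'd': 3
Maximum frequency: 3

3


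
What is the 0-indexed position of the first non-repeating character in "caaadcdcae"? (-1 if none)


Input: caaadcdcae
Character frequencies:
  'a': 4
  'c': 3
  'd': 2
  'e': 1
Scanning left to right for freq == 1:
  Position 0 ('c'): freq=3, skip
  Position 1 ('a'): freq=4, skip
  Position 2 ('a'): freq=4, skip
  Position 3 ('a'): freq=4, skip
  Position 4 ('d'): freq=2, skip
  Position 5 ('c'): freq=3, skip
  Position 6 ('d'): freq=2, skip
  Position 7 ('c'): freq=3, skip
  Position 8 ('a'): freq=4, skip
  Position 9 ('e'): unique! => answer = 9

9


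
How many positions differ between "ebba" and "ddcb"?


Comparing "ebba" and "ddcb" position by position:
  Position 0: 'e' vs 'd' => DIFFER
  Position 1: 'b' vs 'd' => DIFFER
  Position 2: 'b' vs 'c' => DIFFER
  Position 3: 'a' vs 'b' => DIFFER
Positions that differ: 4

4


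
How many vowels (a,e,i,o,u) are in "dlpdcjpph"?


Input: dlpdcjpph
Checking each character:
  'd' at position 0: consonant
  'l' at position 1: consonant
  'p' at position 2: consonant
  'd' at position 3: consonant
  'c' at position 4: consonant
  'j' at position 5: consonant
  'p' at position 6: consonant
  'p' at position 7: consonant
  'h' at position 8: consonant
Total vowels: 0

0


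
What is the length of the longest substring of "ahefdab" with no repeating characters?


Input: "ahefdab"
Sliding window (track last position of each char):
  Position 0 ('a'): window [0,0] length 1 -- new best
  Position 1 ('h'): window [0,1] length 2 -- new best
  Position 2 ('e'): window [0,2] length 3 -- new best
  Position 3 ('f'): window [0,3] length 4 -- new best
  Position 4 ('d'): window [0,4] length 5 -- new best
  Position 5 ('a'): repeat (last at 0), move window start to 1
  Position 5 ('a'): window [1,5] length 5
  Position 6 ('b'): window [1,6] length 6 -- new best
Longest substring with no repeats: "hefdab" with length 6

6


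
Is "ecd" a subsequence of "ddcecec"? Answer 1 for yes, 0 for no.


Check if "ecd" is a subsequence of "ddcecec"
Greedy scan:
  Position 0 ('d'): no match needed
  Position 1 ('d'): no match needed
  Position 2 ('c'): no match needed
  Position 3 ('e'): matches sub[0] = 'e'
  Position 4 ('c'): matches sub[1] = 'c'
  Position 5 ('e'): no match needed
  Position 6 ('c'): no match needed
Only matched 2/3 characters => not a subsequence

0


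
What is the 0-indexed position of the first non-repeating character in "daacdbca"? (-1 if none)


Input: daacdbca
Character frequencies:
  'a': 3
  'b': 1
  'c': 2
  'd': 2
Scanning left to right for freq == 1:
  Position 0 ('d'): freq=2, skip
  Position 1 ('a'): freq=3, skip
  Position 2 ('a'): freq=3, skip
  Position 3 ('c'): freq=2, skip
  Position 4 ('d'): freq=2, skip
  Position 5 ('b'): unique! => answer = 5

5


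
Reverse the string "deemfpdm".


Input: deemfpdm
Reading characters right to left:
  Position 7: 'm'
  Position 6: 'd'
  Position 5: 'p'
  Position 4: 'f'
  Position 3: 'm'
  Position 2: 'e'
  Position 1: 'e'
  Position 0: 'd'
Reversed: mdpfmeed

mdpfmeed


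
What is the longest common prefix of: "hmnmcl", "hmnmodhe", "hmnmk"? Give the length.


Words: hmnmcl, hmnmodhe, hmnmk
  Position 0: all 'h' => match
  Position 1: all 'm' => match
  Position 2: all 'n' => match
  Position 3: all 'm' => match
  Position 4: ('c', 'o', 'k') => mismatch, stop
LCP = "hmnm" (length 4)

4


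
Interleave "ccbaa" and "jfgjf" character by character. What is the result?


Interleaving "ccbaa" and "jfgjf":
  Position 0: 'c' from first, 'j' from second => "cj"
  Position 1: 'c' from first, 'f' from second => "cf"
  Position 2: 'b' from first, 'g' from second => "bg"
  Position 3: 'a' from first, 'j' from second => "aj"
  Position 4: 'a' from first, 'f' from second => "af"
Result: cjcfbgajaf

cjcfbgajaf


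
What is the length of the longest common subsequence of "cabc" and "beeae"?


LCS of "cabc" and "beeae"
DP table:
           b    e    e    a    e
      0    0    0    0    0    0
  c   0    0    0    0    0    0
  a   0    0    0    0    1    1
  b   0    1    1    1    1    1
  c   0    1    1    1    1    1
LCS length = dp[4][5] = 1

1


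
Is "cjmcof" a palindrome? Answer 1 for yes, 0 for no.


Input: cjmcof
Reversed: focmjc
  Compare pos 0 ('c') with pos 5 ('f'): MISMATCH
  Compare pos 1 ('j') with pos 4 ('o'): MISMATCH
  Compare pos 2 ('m') with pos 3 ('c'): MISMATCH
Result: not a palindrome

0


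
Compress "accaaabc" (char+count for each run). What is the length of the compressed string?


Input: accaaabc
Runs:
  'a' x 1 => "a1"
  'c' x 2 => "c2"
  'a' x 3 => "a3"
  'b' x 1 => "b1"
  'c' x 1 => "c1"
Compressed: "a1c2a3b1c1"
Compressed length: 10

10


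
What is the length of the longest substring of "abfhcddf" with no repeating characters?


Input: "abfhcddf"
Sliding window (track last position of each char):
  Position 0 ('a'): window [0,0] length 1 -- new best
  Position 1 ('b'): window [0,1] length 2 -- new best
  Position 2 ('f'): window [0,2] length 3 -- new best
  Position 3 ('h'): window [0,3] length 4 -- new best
  Position 4 ('c'): window [0,4] length 5 -- new best
  Position 5 ('d'): window [0,5] length 6 -- new best
  Position 6 ('d'): repeat (last at 5), move window start to 6
  Position 6 ('d'): window [6,6] length 1
  Position 7 ('f'): window [6,7] length 2
Longest substring with no repeats: "abfhcd" with length 6

6


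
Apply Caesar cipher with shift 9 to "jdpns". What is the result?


Caesar cipher: shift "jdpns" by 9
  'j' (pos 9) + 9 = pos 18 = 's'
  'd' (pos 3) + 9 = pos 12 = 'm'
  'p' (pos 15) + 9 = pos 24 = 'y'
  'n' (pos 13) + 9 = pos 22 = 'w'
  's' (pos 18) + 9 = pos 1 = 'b'
Result: smywb

smywb


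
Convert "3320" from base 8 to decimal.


Input: "3320" in base 8
Positional expansion:
  Digit '3' (value 3) x 8^3 = 1536
  Digit '3' (value 3) x 8^2 = 192
  Digit '2' (value 2) x 8^1 = 16
  Digit '0' (value 0) x 8^0 = 0
Sum = 1744

1744


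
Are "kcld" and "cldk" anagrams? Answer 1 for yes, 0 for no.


Strings: "kcld", "cldk"
Sorted first:  cdkl
Sorted second: cdkl
Sorted forms match => anagrams

1


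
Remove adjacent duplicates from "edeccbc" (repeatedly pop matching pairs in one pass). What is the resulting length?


Input: edeccbc
Stack-based adjacent duplicate removal:
  Read 'e': push. Stack: e
  Read 'd': push. Stack: ed
  Read 'e': push. Stack: ede
  Read 'c': push. Stack: edec
  Read 'c': matches stack top 'c' => pop. Stack: ede
  Read 'b': push. Stack: edeb
  Read 'c': push. Stack: edebc
Final stack: "edebc" (length 5)

5


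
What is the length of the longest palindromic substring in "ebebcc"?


Input: "ebebcc"
Checking substrings for palindromes:
  [0:3] "ebe" (len 3) => palindrome
  [1:4] "beb" (len 3) => palindrome
  [4:6] "cc" (len 2) => palindrome
Longest palindromic substring: "ebe" with length 3

3


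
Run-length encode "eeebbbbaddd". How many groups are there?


Input: eeebbbbaddd
Scanning for consecutive runs:
  Group 1: 'e' x 3 (positions 0-2)
  Group 2: 'b' x 4 (positions 3-6)
  Group 3: 'a' x 1 (positions 7-7)
  Group 4: 'd' x 3 (positions 8-10)
Total groups: 4

4


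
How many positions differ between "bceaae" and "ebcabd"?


Comparing "bceaae" and "ebcabd" position by position:
  Position 0: 'b' vs 'e' => DIFFER
  Position 1: 'c' vs 'b' => DIFFER
  Position 2: 'e' vs 'c' => DIFFER
  Position 3: 'a' vs 'a' => same
  Position 4: 'a' vs 'b' => DIFFER
  Position 5: 'e' vs 'd' => DIFFER
Positions that differ: 5

5


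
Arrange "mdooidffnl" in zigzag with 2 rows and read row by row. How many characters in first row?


Zigzag "mdooidffnl" into 2 rows:
Placing characters:
  'm' => row 0
  'd' => row 1
  'o' => row 0
  'o' => row 1
  'i' => row 0
  'd' => row 1
  'f' => row 0
  'f' => row 1
  'n' => row 0
  'l' => row 1
Rows:
  Row 0: "moifn"
  Row 1: "dodfl"
First row length: 5

5


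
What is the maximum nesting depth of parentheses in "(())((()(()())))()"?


Input: "(())((()(()())))()"
Tracking depth:
  Position 0 '(': depth becomes 1
  Position 1 '(': depth becomes 2
  Position 2 ')': depth becomes 1
  Position 3 ')': depth becomes 0
  Position 4 '(': depth becomes 1
  Position 5 '(': depth becomes 2
  Position 6 '(': depth becomes 3
  Position 7 ')': depth becomes 2
  Position 8 '(': depth becomes 3
  Position 9 '(': depth becomes 4
  Position 10 ')': depth becomes 3
  Position 11 '(': depth becomes 4
  Position 12 ')': depth becomes 3
  Position 13 ')': depth becomes 2
  Position 14 ')': depth becomes 1
  Position 15 ')': depth becomes 0
  Position 16 '(': depth becomes 1
  Position 17 ')': depth becomes 0
Maximum depth reached: 4

4


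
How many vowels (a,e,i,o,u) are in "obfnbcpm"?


Input: obfnbcpm
Checking each character:
  'o' at position 0: vowel (running total: 1)
  'b' at position 1: consonant
  'f' at position 2: consonant
  'n' at position 3: consonant
  'b' at position 4: consonant
  'c' at position 5: consonant
  'p' at position 6: consonant
  'm' at position 7: consonant
Total vowels: 1

1


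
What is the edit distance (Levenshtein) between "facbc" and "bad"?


Computing edit distance: "facbc" -> "bad"
DP table:
           b    a    d
      0    1    2    3
  f   1    1    2    3
  a   2    2    1    2
  c   3    3    2    2
  b   4    3    3    3
  c   5    4    4    4
Edit distance = dp[5][3] = 4

4


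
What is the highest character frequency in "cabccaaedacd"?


Input: cabccaaedacd
Character counts:
  'a': 4
  'b': 1
  'c': 4
  'd': 2
  'e': 1
Maximum frequency: 4

4


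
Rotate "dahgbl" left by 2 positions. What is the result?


Input: "dahgbl", rotate left by 2
First 2 characters: "da"
Remaining characters: "hgbl"
Concatenate remaining + first: "hgbl" + "da" = "hgblda"

hgblda


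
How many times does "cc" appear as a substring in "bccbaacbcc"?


Searching for "cc" in "bccbaacbcc"
Scanning each position:
  Position 0: "bc" => no
  Position 1: "cc" => MATCH
  Position 2: "cb" => no
  Position 3: "ba" => no
  Position 4: "aa" => no
  Position 5: "ac" => no
  Position 6: "cb" => no
  Position 7: "bc" => no
  Position 8: "cc" => MATCH
Total occurrences: 2

2


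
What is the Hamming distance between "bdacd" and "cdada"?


Comparing "bdacd" and "cdada" position by position:
  Position 0: 'b' vs 'c' => differ
  Position 1: 'd' vs 'd' => same
  Position 2: 'a' vs 'a' => same
  Position 3: 'c' vs 'd' => differ
  Position 4: 'd' vs 'a' => differ
Total differences (Hamming distance): 3

3


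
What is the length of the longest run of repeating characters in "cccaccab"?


Input: "cccaccab"
Scanning for longest run:
  Position 1 ('c'): continues run of 'c', length=2
  Position 2 ('c'): continues run of 'c', length=3
  Position 3 ('a'): new char, reset run to 1
  Position 4 ('c'): new char, reset run to 1
  Position 5 ('c'): continues run of 'c', length=2
  Position 6 ('a'): new char, reset run to 1
  Position 7 ('b'): new char, reset run to 1
Longest run: 'c' with length 3

3


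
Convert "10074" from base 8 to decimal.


Input: "10074" in base 8
Positional expansion:
  Digit '1' (value 1) x 8^4 = 4096
  Digit '0' (value 0) x 8^3 = 0
  Digit '0' (value 0) x 8^2 = 0
  Digit '7' (value 7) x 8^1 = 56
  Digit '4' (value 4) x 8^0 = 4
Sum = 4156

4156


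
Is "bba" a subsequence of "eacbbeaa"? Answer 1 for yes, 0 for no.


Check if "bba" is a subsequence of "eacbbeaa"
Greedy scan:
  Position 0 ('e'): no match needed
  Position 1 ('a'): no match needed
  Position 2 ('c'): no match needed
  Position 3 ('b'): matches sub[0] = 'b'
  Position 4 ('b'): matches sub[1] = 'b'
  Position 5 ('e'): no match needed
  Position 6 ('a'): matches sub[2] = 'a'
  Position 7 ('a'): no match needed
All 3 characters matched => is a subsequence

1


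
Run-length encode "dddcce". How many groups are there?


Input: dddcce
Scanning for consecutive runs:
  Group 1: 'd' x 3 (positions 0-2)
  Group 2: 'c' x 2 (positions 3-4)
  Group 3: 'e' x 1 (positions 5-5)
Total groups: 3

3


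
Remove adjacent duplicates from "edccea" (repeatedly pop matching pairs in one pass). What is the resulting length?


Input: edccea
Stack-based adjacent duplicate removal:
  Read 'e': push. Stack: e
  Read 'd': push. Stack: ed
  Read 'c': push. Stack: edc
  Read 'c': matches stack top 'c' => pop. Stack: ed
  Read 'e': push. Stack: ede
  Read 'a': push. Stack: edea
Final stack: "edea" (length 4)

4


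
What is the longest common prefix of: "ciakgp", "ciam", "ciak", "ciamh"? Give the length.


Words: ciakgp, ciam, ciak, ciamh
  Position 0: all 'c' => match
  Position 1: all 'i' => match
  Position 2: all 'a' => match
  Position 3: ('k', 'm', 'k', 'm') => mismatch, stop
LCP = "cia" (length 3)

3


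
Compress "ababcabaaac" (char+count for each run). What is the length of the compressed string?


Input: ababcabaaac
Runs:
  'a' x 1 => "a1"
  'b' x 1 => "b1"
  'a' x 1 => "a1"
  'b' x 1 => "b1"
  'c' x 1 => "c1"
  'a' x 1 => "a1"
  'b' x 1 => "b1"
  'a' x 3 => "a3"
  'c' x 1 => "c1"
Compressed: "a1b1a1b1c1a1b1a3c1"
Compressed length: 18

18


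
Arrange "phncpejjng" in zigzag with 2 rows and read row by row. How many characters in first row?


Zigzag "phncpejjng" into 2 rows:
Placing characters:
  'p' => row 0
  'h' => row 1
  'n' => row 0
  'c' => row 1
  'p' => row 0
  'e' => row 1
  'j' => row 0
  'j' => row 1
  'n' => row 0
  'g' => row 1
Rows:
  Row 0: "pnpjn"
  Row 1: "hcejg"
First row length: 5

5


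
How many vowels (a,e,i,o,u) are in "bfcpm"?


Input: bfcpm
Checking each character:
  'b' at position 0: consonant
  'f' at position 1: consonant
  'c' at position 2: consonant
  'p' at position 3: consonant
  'm' at position 4: consonant
Total vowels: 0

0


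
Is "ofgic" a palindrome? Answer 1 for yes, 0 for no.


Input: ofgic
Reversed: cigfo
  Compare pos 0 ('o') with pos 4 ('c'): MISMATCH
  Compare pos 1 ('f') with pos 3 ('i'): MISMATCH
Result: not a palindrome

0


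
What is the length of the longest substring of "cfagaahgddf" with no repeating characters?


Input: "cfagaahgddf"
Sliding window (track last position of each char):
  Position 0 ('c'): window [0,0] length 1 -- new best
  Position 1 ('f'): window [0,1] length 2 -- new best
  Position 2 ('a'): window [0,2] length 3 -- new best
  Position 3 ('g'): window [0,3] length 4 -- new best
  Position 4 ('a'): repeat (last at 2), move window start to 3
  Position 4 ('a'): window [3,4] length 2
  Position 5 ('a'): repeat (last at 4), move window start to 5
  Position 5 ('a'): window [5,5] length 1
  Position 6 ('h'): window [5,6] length 2
  Position 7 ('g'): window [5,7] length 3
  Position 8 ('d'): window [5,8] length 4
  Position 9 ('d'): repeat (last at 8), move window start to 9
  Position 9 ('d'): window [9,9] length 1
  Position 10 ('f'): window [9,10] length 2
Longest substring with no repeats: "cfag" with length 4

4


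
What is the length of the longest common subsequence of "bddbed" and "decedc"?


LCS of "bddbed" and "decedc"
DP table:
           d    e    c    e    d    c
      0    0    0    0    0    0    0
  b   0    0    0    0    0    0    0
  d   0    1    1    1    1    1    1
  d   0    1    1    1    1    2    2
  b   0    1    1    1    1    2    2
  e   0    1    2    2    2    2    2
  d   0    1    2    2    2    3    3
LCS length = dp[6][6] = 3

3


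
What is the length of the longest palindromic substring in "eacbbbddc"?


Input: "eacbbbddc"
Checking substrings for palindromes:
  [3:6] "bbb" (len 3) => palindrome
  [3:5] "bb" (len 2) => palindrome
  [4:6] "bb" (len 2) => palindrome
  [6:8] "dd" (len 2) => palindrome
Longest palindromic substring: "bbb" with length 3

3


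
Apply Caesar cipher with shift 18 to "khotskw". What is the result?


Caesar cipher: shift "khotskw" by 18
  'k' (pos 10) + 18 = pos 2 = 'c'
  'h' (pos 7) + 18 = pos 25 = 'z'
  'o' (pos 14) + 18 = pos 6 = 'g'
  't' (pos 19) + 18 = pos 11 = 'l'
  's' (pos 18) + 18 = pos 10 = 'k'
  'k' (pos 10) + 18 = pos 2 = 'c'
  'w' (pos 22) + 18 = pos 14 = 'o'
Result: czglkco

czglkco


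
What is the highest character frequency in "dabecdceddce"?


Input: dabecdceddce
Character counts:
  'a': 1
  'b': 1
  'c': 3
  'd': 4
  'e': 3
Maximum frequency: 4

4


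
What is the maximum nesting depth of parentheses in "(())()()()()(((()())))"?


Input: "(())()()()()(((()())))"
Tracking depth:
  Position 0 '(': depth becomes 1
  Position 1 '(': depth becomes 2
  Position 2 ')': depth becomes 1
  Position 3 ')': depth becomes 0
  Position 4 '(': depth becomes 1
  Position 5 ')': depth becomes 0
  Position 6 '(': depth becomes 1
  Position 7 ')': depth becomes 0
  Position 8 '(': depth becomes 1
  Position 9 ')': depth becomes 0
  Position 10 '(': depth becomes 1
  Position 11 ')': depth becomes 0
  Position 12 '(': depth becomes 1
  Position 13 '(': depth becomes 2
  Position 14 '(': depth becomes 3
  Position 15 '(': depth becomes 4
  Position 16 ')': depth becomes 3
  Position 17 '(': depth becomes 4
  Position 18 ')': depth becomes 3
  Position 19 ')': depth becomes 2
  Position 20 ')': depth becomes 1
  Position 21 ')': depth becomes 0
Maximum depth reached: 4

4


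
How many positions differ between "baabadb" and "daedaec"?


Comparing "baabadb" and "daedaec" position by position:
  Position 0: 'b' vs 'd' => DIFFER
  Position 1: 'a' vs 'a' => same
  Position 2: 'a' vs 'e' => DIFFER
  Position 3: 'b' vs 'd' => DIFFER
  Position 4: 'a' vs 'a' => same
  Position 5: 'd' vs 'e' => DIFFER
  Position 6: 'b' vs 'c' => DIFFER
Positions that differ: 5

5


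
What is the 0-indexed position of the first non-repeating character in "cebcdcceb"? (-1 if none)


Input: cebcdcceb
Character frequencies:
  'b': 2
  'c': 4
  'd': 1
  'e': 2
Scanning left to right for freq == 1:
  Position 0 ('c'): freq=4, skip
  Position 1 ('e'): freq=2, skip
  Position 2 ('b'): freq=2, skip
  Position 3 ('c'): freq=4, skip
  Position 4 ('d'): unique! => answer = 4

4


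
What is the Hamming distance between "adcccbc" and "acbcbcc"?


Comparing "adcccbc" and "acbcbcc" position by position:
  Position 0: 'a' vs 'a' => same
  Position 1: 'd' vs 'c' => differ
  Position 2: 'c' vs 'b' => differ
  Position 3: 'c' vs 'c' => same
  Position 4: 'c' vs 'b' => differ
  Position 5: 'b' vs 'c' => differ
  Position 6: 'c' vs 'c' => same
Total differences (Hamming distance): 4

4


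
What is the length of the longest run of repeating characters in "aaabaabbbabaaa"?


Input: "aaabaabbbabaaa"
Scanning for longest run:
  Position 1 ('a'): continues run of 'a', length=2
  Position 2 ('a'): continues run of 'a', length=3
  Position 3 ('b'): new char, reset run to 1
  Position 4 ('a'): new char, reset run to 1
  Position 5 ('a'): continues run of 'a', length=2
  Position 6 ('b'): new char, reset run to 1
  Position 7 ('b'): continues run of 'b', length=2
  Position 8 ('b'): continues run of 'b', length=3
  Position 9 ('a'): new char, reset run to 1
  Position 10 ('b'): new char, reset run to 1
  Position 11 ('a'): new char, reset run to 1
  Position 12 ('a'): continues run of 'a', length=2
  Position 13 ('a'): continues run of 'a', length=3
Longest run: 'a' with length 3

3


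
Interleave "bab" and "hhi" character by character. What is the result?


Interleaving "bab" and "hhi":
  Position 0: 'b' from first, 'h' from second => "bh"
  Position 1: 'a' from first, 'h' from second => "ah"
  Position 2: 'b' from first, 'i' from second => "bi"
Result: bhahbi

bhahbi


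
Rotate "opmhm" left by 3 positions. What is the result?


Input: "opmhm", rotate left by 3
First 3 characters: "opm"
Remaining characters: "hm"
Concatenate remaining + first: "hm" + "opm" = "hmopm"

hmopm


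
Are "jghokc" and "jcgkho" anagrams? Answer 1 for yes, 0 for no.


Strings: "jghokc", "jcgkho"
Sorted first:  cghjko
Sorted second: cghjko
Sorted forms match => anagrams

1


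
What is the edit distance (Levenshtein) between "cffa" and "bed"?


Computing edit distance: "cffa" -> "bed"
DP table:
           b    e    d
      0    1    2    3
  c   1    1    2    3
  f   2    2    2    3
  f   3    3    3    3
  a   4    4    4    4
Edit distance = dp[4][3] = 4

4


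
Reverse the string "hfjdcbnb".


Input: hfjdcbnb
Reading characters right to left:
  Position 7: 'b'
  Position 6: 'n'
  Position 5: 'b'
  Position 4: 'c'
  Position 3: 'd'
  Position 2: 'j'
  Position 1: 'f'
  Position 0: 'h'
Reversed: bnbcdjfh

bnbcdjfh


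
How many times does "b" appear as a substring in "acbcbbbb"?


Searching for "b" in "acbcbbbb"
Scanning each position:
  Position 0: "a" => no
  Position 1: "c" => no
  Position 2: "b" => MATCH
  Position 3: "c" => no
  Position 4: "b" => MATCH
  Position 5: "b" => MATCH
  Position 6: "b" => MATCH
  Position 7: "b" => MATCH
Total occurrences: 5

5


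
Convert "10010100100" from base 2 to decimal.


Input: "10010100100" in base 2
Positional expansion:
  Digit '1' (value 1) x 2^10 = 1024
  Digit '0' (value 0) x 2^9 = 0
  Digit '0' (value 0) x 2^8 = 0
  Digit '1' (value 1) x 2^7 = 128
  Digit '0' (value 0) x 2^6 = 0
  Digit '1' (value 1) x 2^5 = 32
  Digit '0' (value 0) x 2^4 = 0
  Digit '0' (value 0) x 2^3 = 0
  Digit '1' (value 1) x 2^2 = 4
  Digit '0' (value 0) x 2^1 = 0
  Digit '0' (value 0) x 2^0 = 0
Sum = 1188

1188


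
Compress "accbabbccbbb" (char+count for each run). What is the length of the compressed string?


Input: accbabbccbbb
Runs:
  'a' x 1 => "a1"
  'c' x 2 => "c2"
  'b' x 1 => "b1"
  'a' x 1 => "a1"
  'b' x 2 => "b2"
  'c' x 2 => "c2"
  'b' x 3 => "b3"
Compressed: "a1c2b1a1b2c2b3"
Compressed length: 14

14


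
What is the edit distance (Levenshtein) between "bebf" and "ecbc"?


Computing edit distance: "bebf" -> "ecbc"
DP table:
           e    c    b    c
      0    1    2    3    4
  b   1    1    2    2    3
  e   2    1    2    3    3
  b   3    2    2    2    3
  f   4    3    3    3    3
Edit distance = dp[4][4] = 3

3


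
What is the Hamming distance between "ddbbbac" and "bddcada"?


Comparing "ddbbbac" and "bddcada" position by position:
  Position 0: 'd' vs 'b' => differ
  Position 1: 'd' vs 'd' => same
  Position 2: 'b' vs 'd' => differ
  Position 3: 'b' vs 'c' => differ
  Position 4: 'b' vs 'a' => differ
  Position 5: 'a' vs 'd' => differ
  Position 6: 'c' vs 'a' => differ
Total differences (Hamming distance): 6

6


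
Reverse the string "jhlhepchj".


Input: jhlhepchj
Reading characters right to left:
  Position 8: 'j'
  Position 7: 'h'
  Position 6: 'c'
  Position 5: 'p'
  Position 4: 'e'
  Position 3: 'h'
  Position 2: 'l'
  Position 1: 'h'
  Position 0: 'j'
Reversed: jhcpehlhj

jhcpehlhj


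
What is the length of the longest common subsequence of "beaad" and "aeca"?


LCS of "beaad" and "aeca"
DP table:
           a    e    c    a
      0    0    0    0    0
  b   0    0    0    0    0
  e   0    0    1    1    1
  a   0    1    1    1    2
  a   0    1    1    1    2
  d   0    1    1    1    2
LCS length = dp[5][4] = 2

2


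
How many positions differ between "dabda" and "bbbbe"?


Comparing "dabda" and "bbbbe" position by position:
  Position 0: 'd' vs 'b' => DIFFER
  Position 1: 'a' vs 'b' => DIFFER
  Position 2: 'b' vs 'b' => same
  Position 3: 'd' vs 'b' => DIFFER
  Position 4: 'a' vs 'e' => DIFFER
Positions that differ: 4

4


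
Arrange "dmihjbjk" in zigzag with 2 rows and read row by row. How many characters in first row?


Zigzag "dmihjbjk" into 2 rows:
Placing characters:
  'd' => row 0
  'm' => row 1
  'i' => row 0
  'h' => row 1
  'j' => row 0
  'b' => row 1
  'j' => row 0
  'k' => row 1
Rows:
  Row 0: "dijj"
  Row 1: "mhbk"
First row length: 4

4


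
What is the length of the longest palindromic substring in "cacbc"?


Input: "cacbc"
Checking substrings for palindromes:
  [0:3] "cac" (len 3) => palindrome
  [2:5] "cbc" (len 3) => palindrome
Longest palindromic substring: "cac" with length 3

3


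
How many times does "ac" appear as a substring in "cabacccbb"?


Searching for "ac" in "cabacccbb"
Scanning each position:
  Position 0: "ca" => no
  Position 1: "ab" => no
  Position 2: "ba" => no
  Position 3: "ac" => MATCH
  Position 4: "cc" => no
  Position 5: "cc" => no
  Position 6: "cb" => no
  Position 7: "bb" => no
Total occurrences: 1

1


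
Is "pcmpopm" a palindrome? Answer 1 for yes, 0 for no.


Input: pcmpopm
Reversed: mpopmcp
  Compare pos 0 ('p') with pos 6 ('m'): MISMATCH
  Compare pos 1 ('c') with pos 5 ('p'): MISMATCH
  Compare pos 2 ('m') with pos 4 ('o'): MISMATCH
Result: not a palindrome

0


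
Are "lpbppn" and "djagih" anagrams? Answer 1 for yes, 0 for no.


Strings: "lpbppn", "djagih"
Sorted first:  blnppp
Sorted second: adghij
Differ at position 0: 'b' vs 'a' => not anagrams

0


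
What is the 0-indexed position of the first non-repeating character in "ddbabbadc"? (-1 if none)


Input: ddbabbadc
Character frequencies:
  'a': 2
  'b': 3
  'c': 1
  'd': 3
Scanning left to right for freq == 1:
  Position 0 ('d'): freq=3, skip
  Position 1 ('d'): freq=3, skip
  Position 2 ('b'): freq=3, skip
  Position 3 ('a'): freq=2, skip
  Position 4 ('b'): freq=3, skip
  Position 5 ('b'): freq=3, skip
  Position 6 ('a'): freq=2, skip
  Position 7 ('d'): freq=3, skip
  Position 8 ('c'): unique! => answer = 8

8


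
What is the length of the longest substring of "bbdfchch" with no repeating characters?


Input: "bbdfchch"
Sliding window (track last position of each char):
  Position 0 ('b'): window [0,0] length 1 -- new best
  Position 1 ('b'): repeat (last at 0), move window start to 1
  Position 1 ('b'): window [1,1] length 1
  Position 2 ('d'): window [1,2] length 2 -- new best
  Position 3 ('f'): window [1,3] length 3 -- new best
  Position 4 ('c'): window [1,4] length 4 -- new best
  Position 5 ('h'): window [1,5] length 5 -- new best
  Position 6 ('c'): repeat (last at 4), move window start to 5
  Position 6 ('c'): window [5,6] length 2
  Position 7 ('h'): repeat (last at 5), move window start to 6
  Position 7 ('h'): window [6,7] length 2
Longest substring with no repeats: "bdfch" with length 5

5


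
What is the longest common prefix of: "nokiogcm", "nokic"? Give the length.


Words: nokiogcm, nokic
  Position 0: all 'n' => match
  Position 1: all 'o' => match
  Position 2: all 'k' => match
  Position 3: all 'i' => match
  Position 4: ('o', 'c') => mismatch, stop
LCP = "noki" (length 4)

4


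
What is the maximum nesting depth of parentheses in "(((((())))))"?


Input: "(((((())))))"
Tracking depth:
  Position 0 '(': depth becomes 1
  Position 1 '(': depth becomes 2
  Position 2 '(': depth becomes 3
  Position 3 '(': depth becomes 4
  Position 4 '(': depth becomes 5
  Position 5 '(': depth becomes 6
  Position 6 ')': depth becomes 5
  Position 7 ')': depth becomes 4
  Position 8 ')': depth becomes 3
  Position 9 ')': depth becomes 2
  Position 10 ')': depth becomes 1
  Position 11 ')': depth becomes 0
Maximum depth reached: 6

6


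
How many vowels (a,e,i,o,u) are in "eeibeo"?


Input: eeibeo
Checking each character:
  'e' at position 0: vowel (running total: 1)
  'e' at position 1: vowel (running total: 2)
  'i' at position 2: vowel (running total: 3)
  'b' at position 3: consonant
  'e' at position 4: vowel (running total: 4)
  'o' at position 5: vowel (running total: 5)
Total vowels: 5

5


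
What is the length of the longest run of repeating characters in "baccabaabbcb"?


Input: "baccabaabbcb"
Scanning for longest run:
  Position 1 ('a'): new char, reset run to 1
  Position 2 ('c'): new char, reset run to 1
  Position 3 ('c'): continues run of 'c', length=2
  Position 4 ('a'): new char, reset run to 1
  Position 5 ('b'): new char, reset run to 1
  Position 6 ('a'): new char, reset run to 1
  Position 7 ('a'): continues run of 'a', length=2
  Position 8 ('b'): new char, reset run to 1
  Position 9 ('b'): continues run of 'b', length=2
  Position 10 ('c'): new char, reset run to 1
  Position 11 ('b'): new char, reset run to 1
Longest run: 'c' with length 2

2


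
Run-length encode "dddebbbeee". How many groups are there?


Input: dddebbbeee
Scanning for consecutive runs:
  Group 1: 'd' x 3 (positions 0-2)
  Group 2: 'e' x 1 (positions 3-3)
  Group 3: 'b' x 3 (positions 4-6)
  Group 4: 'e' x 3 (positions 7-9)
Total groups: 4

4


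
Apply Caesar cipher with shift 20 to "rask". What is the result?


Caesar cipher: shift "rask" by 20
  'r' (pos 17) + 20 = pos 11 = 'l'
  'a' (pos 0) + 20 = pos 20 = 'u'
  's' (pos 18) + 20 = pos 12 = 'm'
  'k' (pos 10) + 20 = pos 4 = 'e'
Result: lume

lume


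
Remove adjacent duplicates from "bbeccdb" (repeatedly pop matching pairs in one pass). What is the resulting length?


Input: bbeccdb
Stack-based adjacent duplicate removal:
  Read 'b': push. Stack: b
  Read 'b': matches stack top 'b' => pop. Stack: (empty)
  Read 'e': push. Stack: e
  Read 'c': push. Stack: ec
  Read 'c': matches stack top 'c' => pop. Stack: e
  Read 'd': push. Stack: ed
  Read 'b': push. Stack: edb
Final stack: "edb" (length 3)

3


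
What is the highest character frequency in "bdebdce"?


Input: bdebdce
Character counts:
  'b': 2
  'c': 1
  'd': 2
  'e': 2
Maximum frequency: 2

2


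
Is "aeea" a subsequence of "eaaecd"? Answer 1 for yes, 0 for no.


Check if "aeea" is a subsequence of "eaaecd"
Greedy scan:
  Position 0 ('e'): no match needed
  Position 1 ('a'): matches sub[0] = 'a'
  Position 2 ('a'): no match needed
  Position 3 ('e'): matches sub[1] = 'e'
  Position 4 ('c'): no match needed
  Position 5 ('d'): no match needed
Only matched 2/4 characters => not a subsequence

0


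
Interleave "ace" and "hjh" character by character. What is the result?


Interleaving "ace" and "hjh":
  Position 0: 'a' from first, 'h' from second => "ah"
  Position 1: 'c' from first, 'j' from second => "cj"
  Position 2: 'e' from first, 'h' from second => "eh"
Result: ahcjeh

ahcjeh


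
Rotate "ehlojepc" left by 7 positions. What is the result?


Input: "ehlojepc", rotate left by 7
First 7 characters: "ehlojep"
Remaining characters: "c"
Concatenate remaining + first: "c" + "ehlojep" = "cehlojep"

cehlojep


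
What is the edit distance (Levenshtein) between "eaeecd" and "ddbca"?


Computing edit distance: "eaeecd" -> "ddbca"
DP table:
           d    d    b    c    a
      0    1    2    3    4    5
  e   1    1    2    3    4    5
  a   2    2    2    3    4    4
  e   3    3    3    3    4    5
  e   4    4    4    4    4    5
  c   5    5    5    5    4    5
  d   6    5    5    6    5    5
Edit distance = dp[6][5] = 5

5
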